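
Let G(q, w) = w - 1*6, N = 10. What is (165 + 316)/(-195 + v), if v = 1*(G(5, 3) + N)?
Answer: -481/188 ≈ -2.5585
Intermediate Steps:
G(q, w) = -6 + w (G(q, w) = w - 6 = -6 + w)
v = 7 (v = 1*((-6 + 3) + 10) = 1*(-3 + 10) = 1*7 = 7)
(165 + 316)/(-195 + v) = (165 + 316)/(-195 + 7) = 481/(-188) = 481*(-1/188) = -481/188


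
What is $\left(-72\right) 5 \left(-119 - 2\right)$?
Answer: $43560$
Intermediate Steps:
$\left(-72\right) 5 \left(-119 - 2\right) = - 360 \left(-119 + \left(-39 + 37\right)\right) = - 360 \left(-119 - 2\right) = \left(-360\right) \left(-121\right) = 43560$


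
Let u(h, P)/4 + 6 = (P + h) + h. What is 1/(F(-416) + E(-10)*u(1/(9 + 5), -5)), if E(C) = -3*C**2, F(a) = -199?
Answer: 7/89807 ≈ 7.7945e-5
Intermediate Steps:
u(h, P) = -24 + 4*P + 8*h (u(h, P) = -24 + 4*((P + h) + h) = -24 + 4*(P + 2*h) = -24 + (4*P + 8*h) = -24 + 4*P + 8*h)
1/(F(-416) + E(-10)*u(1/(9 + 5), -5)) = 1/(-199 + (-3*(-10)**2)*(-24 + 4*(-5) + 8/(9 + 5))) = 1/(-199 + (-3*100)*(-24 - 20 + 8/14)) = 1/(-199 - 300*(-24 - 20 + 8*(1/14))) = 1/(-199 - 300*(-24 - 20 + 4/7)) = 1/(-199 - 300*(-304/7)) = 1/(-199 + 91200/7) = 1/(89807/7) = 7/89807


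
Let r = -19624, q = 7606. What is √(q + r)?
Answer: I*√12018 ≈ 109.63*I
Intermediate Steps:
√(q + r) = √(7606 - 19624) = √(-12018) = I*√12018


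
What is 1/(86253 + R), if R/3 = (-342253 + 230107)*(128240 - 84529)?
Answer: -1/14705955165 ≈ -6.8000e-11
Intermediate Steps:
R = -14706041418 (R = 3*((-342253 + 230107)*(128240 - 84529)) = 3*(-112146*43711) = 3*(-4902013806) = -14706041418)
1/(86253 + R) = 1/(86253 - 14706041418) = 1/(-14705955165) = -1/14705955165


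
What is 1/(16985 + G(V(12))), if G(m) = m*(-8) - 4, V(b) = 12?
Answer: 1/16885 ≈ 5.9224e-5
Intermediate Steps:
G(m) = -4 - 8*m (G(m) = -8*m - 4 = -4 - 8*m)
1/(16985 + G(V(12))) = 1/(16985 + (-4 - 8*12)) = 1/(16985 + (-4 - 96)) = 1/(16985 - 100) = 1/16885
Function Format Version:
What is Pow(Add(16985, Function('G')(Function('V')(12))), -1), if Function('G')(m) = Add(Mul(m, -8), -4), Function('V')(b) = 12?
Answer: Rational(1, 16885) ≈ 5.9224e-5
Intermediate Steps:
Function('G')(m) = Add(-4, Mul(-8, m)) (Function('G')(m) = Add(Mul(-8, m), -4) = Add(-4, Mul(-8, m)))
Pow(Add(16985, Function('G')(Function('V')(12))), -1) = Pow(Add(16985, Add(-4, Mul(-8, 12))), -1) = Pow(Add(16985, Add(-4, -96)), -1) = Pow(Add(16985, -100), -1) = Pow(16885, -1) = Rational(1, 16885)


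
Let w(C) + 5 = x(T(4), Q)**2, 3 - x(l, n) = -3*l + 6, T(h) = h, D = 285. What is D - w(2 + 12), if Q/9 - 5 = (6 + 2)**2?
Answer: 209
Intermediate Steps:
Q = 621 (Q = 45 + 9*(6 + 2)**2 = 45 + 9*8**2 = 45 + 9*64 = 45 + 576 = 621)
x(l, n) = -3 + 3*l (x(l, n) = 3 - (-3*l + 6) = 3 - (6 - 3*l) = 3 + (-6 + 3*l) = -3 + 3*l)
w(C) = 76 (w(C) = -5 + (-3 + 3*4)**2 = -5 + (-3 + 12)**2 = -5 + 9**2 = -5 + 81 = 76)
D - w(2 + 12) = 285 - 1*76 = 285 - 76 = 209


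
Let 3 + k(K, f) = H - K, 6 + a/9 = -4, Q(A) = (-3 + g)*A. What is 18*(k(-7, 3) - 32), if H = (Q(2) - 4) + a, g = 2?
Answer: -2232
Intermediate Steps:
Q(A) = -A (Q(A) = (-3 + 2)*A = -A)
a = -90 (a = -54 + 9*(-4) = -54 - 36 = -90)
H = -96 (H = (-1*2 - 4) - 90 = (-2 - 4) - 90 = -6 - 90 = -96)
k(K, f) = -99 - K (k(K, f) = -3 + (-96 - K) = -99 - K)
18*(k(-7, 3) - 32) = 18*((-99 - 1*(-7)) - 32) = 18*((-99 + 7) - 32) = 18*(-92 - 32) = 18*(-124) = -2232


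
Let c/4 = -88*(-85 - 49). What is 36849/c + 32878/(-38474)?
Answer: -66530539/907370816 ≈ -0.073322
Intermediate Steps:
c = 47168 (c = 4*(-88*(-85 - 49)) = 4*(-88*(-134)) = 4*11792 = 47168)
36849/c + 32878/(-38474) = 36849/47168 + 32878/(-38474) = 36849*(1/47168) + 32878*(-1/38474) = 36849/47168 - 16439/19237 = -66530539/907370816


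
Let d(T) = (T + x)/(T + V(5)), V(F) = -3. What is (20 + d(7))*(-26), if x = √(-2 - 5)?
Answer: -1131/2 - 13*I*√7/2 ≈ -565.5 - 17.197*I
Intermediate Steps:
x = I*√7 (x = √(-7) = I*√7 ≈ 2.6458*I)
d(T) = (T + I*√7)/(-3 + T) (d(T) = (T + I*√7)/(T - 3) = (T + I*√7)/(-3 + T))
(20 + d(7))*(-26) = (20 + (7 + I*√7)/(-3 + 7))*(-26) = (20 + (7 + I*√7)/4)*(-26) = (20 + (7/4 + I*√7/4))*(-26) = (87/4 + I*√7/4)*(-26) = -1131/2 - 13*I*√7/2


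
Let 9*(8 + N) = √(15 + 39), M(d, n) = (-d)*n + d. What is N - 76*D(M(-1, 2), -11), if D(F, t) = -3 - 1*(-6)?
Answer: -236 + √6/3 ≈ -235.18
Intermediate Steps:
M(d, n) = d - d*n (M(d, n) = -d*n + d = d - d*n)
N = -8 + √6/3 (N = -8 + √(15 + 39)/9 = -8 + √54/9 = -8 + (3*√6)/9 = -8 + √6/3 ≈ -7.1835)
D(F, t) = 3 (D(F, t) = -3 + 6 = 3)
N - 76*D(M(-1, 2), -11) = (-8 + √6/3) - 76*3 = (-8 + √6/3) - 228 = -236 + √6/3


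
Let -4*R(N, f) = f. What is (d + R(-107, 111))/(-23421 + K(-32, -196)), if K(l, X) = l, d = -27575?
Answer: 110411/93812 ≈ 1.1769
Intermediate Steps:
R(N, f) = -f/4
(d + R(-107, 111))/(-23421 + K(-32, -196)) = (-27575 - ¼*111)/(-23421 - 32) = (-27575 - 111/4)/(-23453) = -110411/4*(-1/23453) = 110411/93812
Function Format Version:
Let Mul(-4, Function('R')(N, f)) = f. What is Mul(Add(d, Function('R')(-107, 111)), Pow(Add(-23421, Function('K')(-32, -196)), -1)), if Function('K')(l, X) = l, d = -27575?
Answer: Rational(110411, 93812) ≈ 1.1769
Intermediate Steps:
Function('R')(N, f) = Mul(Rational(-1, 4), f)
Mul(Add(d, Function('R')(-107, 111)), Pow(Add(-23421, Function('K')(-32, -196)), -1)) = Mul(Add(-27575, Mul(Rational(-1, 4), 111)), Pow(Add(-23421, -32), -1)) = Mul(Add(-27575, Rational(-111, 4)), Pow(-23453, -1)) = Mul(Rational(-110411, 4), Rational(-1, 23453)) = Rational(110411, 93812)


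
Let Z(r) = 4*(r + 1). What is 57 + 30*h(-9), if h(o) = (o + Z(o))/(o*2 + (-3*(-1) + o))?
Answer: 433/4 ≈ 108.25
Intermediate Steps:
Z(r) = 4 + 4*r (Z(r) = 4*(1 + r) = 4 + 4*r)
h(o) = (4 + 5*o)/(3 + 3*o) (h(o) = (o + (4 + 4*o))/(o*2 + (-3*(-1) + o)) = (4 + 5*o)/(2*o + (3 + o)) = (4 + 5*o)/(3 + 3*o))
57 + 30*h(-9) = 57 + 30*((4 + 5*(-9))/(3*(1 - 9))) = 57 + 30*((⅓)*(4 - 45)/(-8)) = 57 + 30*((⅓)*(-⅛)*(-41)) = 57 + 30*(41/24) = 57 + 205/4 = 433/4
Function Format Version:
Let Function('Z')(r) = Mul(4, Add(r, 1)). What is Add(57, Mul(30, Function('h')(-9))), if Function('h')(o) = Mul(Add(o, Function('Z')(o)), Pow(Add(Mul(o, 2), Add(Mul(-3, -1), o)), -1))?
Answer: Rational(433, 4) ≈ 108.25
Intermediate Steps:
Function('Z')(r) = Add(4, Mul(4, r)) (Function('Z')(r) = Mul(4, Add(1, r)) = Add(4, Mul(4, r)))
Function('h')(o) = Mul(Pow(Add(3, Mul(3, o)), -1), Add(4, Mul(5, o))) (Function('h')(o) = Mul(Add(o, Add(4, Mul(4, o))), Pow(Add(Mul(o, 2), Add(Mul(-3, -1), o)), -1)) = Mul(Add(4, Mul(5, o)), Pow(Add(Mul(2, o), Add(3, o)), -1)) = Mul(Add(4, Mul(5, o)), Pow(Add(3, Mul(3, o)), -1)) = Mul(Pow(Add(3, Mul(3, o)), -1), Add(4, Mul(5, o))))
Add(57, Mul(30, Function('h')(-9))) = Add(57, Mul(30, Mul(Rational(1, 3), Pow(Add(1, -9), -1), Add(4, Mul(5, -9))))) = Add(57, Mul(30, Mul(Rational(1, 3), Pow(-8, -1), Add(4, -45)))) = Add(57, Mul(30, Mul(Rational(1, 3), Rational(-1, 8), -41))) = Add(57, Mul(30, Rational(41, 24))) = Add(57, Rational(205, 4)) = Rational(433, 4)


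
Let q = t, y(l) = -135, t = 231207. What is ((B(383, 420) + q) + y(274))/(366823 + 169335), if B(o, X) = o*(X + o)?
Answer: 538621/536158 ≈ 1.0046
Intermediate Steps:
q = 231207
((B(383, 420) + q) + y(274))/(366823 + 169335) = ((383*(420 + 383) + 231207) - 135)/(366823 + 169335) = ((383*803 + 231207) - 135)/536158 = ((307549 + 231207) - 135)*(1/536158) = (538756 - 135)*(1/536158) = 538621*(1/536158) = 538621/536158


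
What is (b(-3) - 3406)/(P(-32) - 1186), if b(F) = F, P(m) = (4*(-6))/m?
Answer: 13636/4741 ≈ 2.8762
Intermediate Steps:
P(m) = -24/m
(b(-3) - 3406)/(P(-32) - 1186) = (-3 - 3406)/(-24/(-32) - 1186) = -3409/(-24*(-1/32) - 1186) = -3409/(3/4 - 1186) = -3409/(-4741/4) = -3409*(-4/4741) = 13636/4741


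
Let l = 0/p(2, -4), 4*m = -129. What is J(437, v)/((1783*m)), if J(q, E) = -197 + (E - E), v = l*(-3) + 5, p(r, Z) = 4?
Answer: 788/230007 ≈ 0.0034260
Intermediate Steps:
m = -129/4 (m = (¼)*(-129) = -129/4 ≈ -32.250)
l = 0 (l = 0/4 = 0*(¼) = 0)
v = 5 (v = 0*(-3) + 5 = 0 + 5 = 5)
J(q, E) = -197 (J(q, E) = -197 + 0 = -197)
J(437, v)/((1783*m)) = -197/(1783*(-129/4)) = -197/(-230007/4) = -197*(-4/230007) = 788/230007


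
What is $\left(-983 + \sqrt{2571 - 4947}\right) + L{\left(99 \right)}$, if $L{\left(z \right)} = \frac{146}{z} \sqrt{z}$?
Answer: $-983 + \frac{146 \sqrt{11}}{33} + 6 i \sqrt{66} \approx -968.33 + 48.744 i$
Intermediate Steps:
$L{\left(z \right)} = \frac{146}{\sqrt{z}}$
$\left(-983 + \sqrt{2571 - 4947}\right) + L{\left(99 \right)} = \left(-983 + \sqrt{2571 - 4947}\right) + \frac{146}{3 \sqrt{11}} = \left(-983 + \sqrt{-2376}\right) + 146 \frac{\sqrt{11}}{33} = \left(-983 + 6 i \sqrt{66}\right) + \frac{146 \sqrt{11}}{33} = -983 + \frac{146 \sqrt{11}}{33} + 6 i \sqrt{66}$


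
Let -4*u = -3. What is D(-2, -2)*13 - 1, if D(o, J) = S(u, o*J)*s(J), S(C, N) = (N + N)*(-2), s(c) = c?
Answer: 415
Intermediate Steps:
u = 3/4 (u = -1/4*(-3) = 3/4 ≈ 0.75000)
S(C, N) = -4*N (S(C, N) = (2*N)*(-2) = -4*N)
D(o, J) = -4*o*J**2 (D(o, J) = (-4*o*J)*J = (-4*J*o)*J = -4*o*J**2)
D(-2, -2)*13 - 1 = -4*(-2)*(-2)**2*13 - 1 = -4*(-2)*4*13 - 1 = 32*13 - 1 = 416 - 1 = 415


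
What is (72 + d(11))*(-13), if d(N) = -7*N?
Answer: 65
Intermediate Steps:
(72 + d(11))*(-13) = (72 - 7*11)*(-13) = (72 - 77)*(-13) = -5*(-13) = 65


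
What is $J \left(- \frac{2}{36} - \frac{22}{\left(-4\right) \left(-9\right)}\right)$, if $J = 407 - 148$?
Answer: $- \frac{518}{3} \approx -172.67$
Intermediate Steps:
$J = 259$ ($J = 407 - 148 = 259$)
$J \left(- \frac{2}{36} - \frac{22}{\left(-4\right) \left(-9\right)}\right) = 259 \left(- \frac{2}{36} - \frac{22}{\left(-4\right) \left(-9\right)}\right) = 259 \left(\left(-2\right) \frac{1}{36} - \frac{22}{36}\right) = 259 \left(- \frac{1}{18} - \frac{11}{18}\right) = 259 \left(- \frac{2}{3}\right) = - \frac{518}{3}$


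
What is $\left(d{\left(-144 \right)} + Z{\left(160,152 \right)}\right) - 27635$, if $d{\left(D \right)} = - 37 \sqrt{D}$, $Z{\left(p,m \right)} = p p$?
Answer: $-2035 - 444 i \approx -2035.0 - 444.0 i$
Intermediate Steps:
$Z{\left(p,m \right)} = p^{2}$
$\left(d{\left(-144 \right)} + Z{\left(160,152 \right)}\right) - 27635 = \left(- 37 \sqrt{-144} + 160^{2}\right) - 27635 = \left(- 37 \cdot 12 i + 25600\right) - 27635 = \left(- 444 i + 25600\right) - 27635 = \left(25600 - 444 i\right) - 27635 = -2035 - 444 i$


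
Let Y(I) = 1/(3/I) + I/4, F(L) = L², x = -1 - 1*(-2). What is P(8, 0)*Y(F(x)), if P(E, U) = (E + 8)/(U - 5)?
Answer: -28/15 ≈ -1.8667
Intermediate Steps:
x = 1 (x = -1 + 2 = 1)
P(E, U) = (8 + E)/(-5 + U)
Y(I) = 7*I/12 (Y(I) = 1*(I/3) + I*(¼) = I/3 + I/4 = 7*I/12)
P(8, 0)*Y(F(x)) = ((8 + 8)/(-5 + 0))*((7/12)*1²) = (16/(-5))*((7/12)*1) = -⅕*16*(7/12) = -16/5*7/12 = -28/15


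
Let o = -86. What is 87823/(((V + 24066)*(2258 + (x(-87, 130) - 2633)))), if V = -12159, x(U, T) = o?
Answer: -87823/5489127 ≈ -0.015999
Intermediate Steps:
x(U, T) = -86
87823/(((V + 24066)*(2258 + (x(-87, 130) - 2633)))) = 87823/(((-12159 + 24066)*(2258 + (-86 - 2633)))) = 87823/((11907*(2258 - 2719))) = 87823/((11907*(-461))) = 87823/(-5489127) = 87823*(-1/5489127) = -87823/5489127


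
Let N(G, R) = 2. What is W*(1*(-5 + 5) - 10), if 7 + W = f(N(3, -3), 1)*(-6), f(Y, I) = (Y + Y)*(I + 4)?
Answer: 1270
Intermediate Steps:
f(Y, I) = 2*Y*(4 + I) (f(Y, I) = (2*Y)*(4 + I) = 2*Y*(4 + I))
W = -127 (W = -7 + (2*2*(4 + 1))*(-6) = -7 + (2*2*5)*(-6) = -7 + 20*(-6) = -7 - 120 = -127)
W*(1*(-5 + 5) - 10) = -127*(1*(-5 + 5) - 10) = -127*(1*0 - 10) = -127*(0 - 10) = -127*(-10) = 1270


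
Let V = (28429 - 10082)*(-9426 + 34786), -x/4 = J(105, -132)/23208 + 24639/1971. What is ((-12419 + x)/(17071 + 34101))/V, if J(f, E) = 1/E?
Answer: -697117919887/1331132286005238689280 ≈ -5.2370e-10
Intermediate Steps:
x = -2795573719/55908072 (x = -4*(1/(-132*23208) + 24639/1971) = -4*(-1/132*1/23208 + 24639*(1/1971)) = -4*(-1/3063456 + 8213/657) = -4*2795573719/223632288 = -2795573719/55908072 ≈ -50.003)
V = 465279920 (V = 18347*25360 = 465279920)
((-12419 + x)/(17071 + 34101))/V = ((-12419 - 2795573719/55908072)/(17071 + 34101))/465279920 = -697117919887/55908072/51172*(1/465279920) = -697117919887/55908072*1/51172*(1/465279920) = -697117919887/2860927860384*1/465279920 = -697117919887/1331132286005238689280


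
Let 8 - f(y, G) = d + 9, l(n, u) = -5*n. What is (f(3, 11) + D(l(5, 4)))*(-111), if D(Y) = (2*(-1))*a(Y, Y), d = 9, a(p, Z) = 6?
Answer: 2442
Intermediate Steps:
D(Y) = -12 (D(Y) = (2*(-1))*6 = -2*6 = -12)
f(y, G) = -10 (f(y, G) = 8 - (9 + 9) = 8 - 1*18 = 8 - 18 = -10)
(f(3, 11) + D(l(5, 4)))*(-111) = (-10 - 12)*(-111) = -22*(-111) = 2442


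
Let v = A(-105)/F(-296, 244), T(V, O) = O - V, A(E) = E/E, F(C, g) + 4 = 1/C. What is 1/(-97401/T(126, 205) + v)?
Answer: -1185/1461311 ≈ -0.00081092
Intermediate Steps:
F(C, g) = -4 + 1/C
A(E) = 1
v = -296/1185 (v = 1/(-4 + 1/(-296)) = 1/(-4 - 1/296) = 1/(-1185/296) = 1*(-296/1185) = -296/1185 ≈ -0.24979)
1/(-97401/T(126, 205) + v) = 1/(-97401/(205 - 1*126) - 296/1185) = 1/(-97401/(205 - 126) - 296/1185) = 1/(-97401/79 - 296/1185) = 1/(-1461311/1185) = -1185/1461311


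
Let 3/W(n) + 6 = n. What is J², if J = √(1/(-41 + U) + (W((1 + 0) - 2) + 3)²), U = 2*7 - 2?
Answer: 9347/1421 ≈ 6.5778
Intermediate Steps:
U = 12 (U = 14 - 2 = 12)
W(n) = 3/(-6 + n)
J = √271063/203 (J = √(1/(-41 + 12) + (3/(-6 + ((1 + 0) - 2)) + 3)²) = √(1/(-29) + (3/(-6 + (1 - 2)) + 3)²) = √(-1/29 + (3/(-6 - 1) + 3)²) = √(-1/29 + (3/(-7) + 3)²) = √(-1/29 + (3*(-⅐) + 3)²) = √(-1/29 + (-3/7 + 3)²) = √(-1/29 + (18/7)²) = √(-1/29 + 324/49) = √(9347/1421) = √271063/203 ≈ 2.5647)
J² = (√271063/203)² = 9347/1421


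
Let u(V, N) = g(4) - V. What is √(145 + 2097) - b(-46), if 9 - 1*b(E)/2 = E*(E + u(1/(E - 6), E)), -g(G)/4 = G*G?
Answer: 131303/13 + √2242 ≈ 10148.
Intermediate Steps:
g(G) = -4*G² (g(G) = -4*G*G = -4*G²)
u(V, N) = -64 - V (u(V, N) = -4*4² - V = -4*16 - V = -64 - V)
b(E) = 18 - 2*E*(-64 + E - 1/(-6 + E)) (b(E) = 18 - 2*E*(E + (-64 - 1/(E - 6))) = 18 - 2*E*(E + (-64 - 1/(-6 + E))) = 18 - 2*E*(-64 + E - 1/(-6 + E)))
√(145 + 2097) - b(-46) = √(145 + 2097) - 2*(-54 - 1*(-46)³ - 374*(-46) + 70*(-46)²)/(-6 - 46) = √2242 - 2*(-54 - 1*(-97336) + 17204 + 70*2116)/(-52) = √2242 - 2*(-1)*(-54 + 97336 + 17204 + 148120)/52 = √2242 - 2*(-1)*262606/52 = √2242 - 1*(-131303/13) = √2242 + 131303/13 = 131303/13 + √2242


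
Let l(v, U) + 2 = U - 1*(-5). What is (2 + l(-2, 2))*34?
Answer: 238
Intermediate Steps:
l(v, U) = 3 + U (l(v, U) = -2 + (U - 1*(-5)) = -2 + (U + 5) = -2 + (5 + U) = 3 + U)
(2 + l(-2, 2))*34 = (2 + (3 + 2))*34 = (2 + 5)*34 = 7*34 = 238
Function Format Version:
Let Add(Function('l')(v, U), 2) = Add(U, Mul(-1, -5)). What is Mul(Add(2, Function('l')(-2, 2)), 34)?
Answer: 238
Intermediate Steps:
Function('l')(v, U) = Add(3, U) (Function('l')(v, U) = Add(-2, Add(U, Mul(-1, -5))) = Add(-2, Add(U, 5)) = Add(-2, Add(5, U)) = Add(3, U))
Mul(Add(2, Function('l')(-2, 2)), 34) = Mul(Add(2, Add(3, 2)), 34) = Mul(Add(2, 5), 34) = Mul(7, 34) = 238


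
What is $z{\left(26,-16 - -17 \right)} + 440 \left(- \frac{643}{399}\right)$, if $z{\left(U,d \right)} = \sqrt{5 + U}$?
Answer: $- \frac{282920}{399} + \sqrt{31} \approx -703.5$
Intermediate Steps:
$z{\left(26,-16 - -17 \right)} + 440 \left(- \frac{643}{399}\right) = \sqrt{5 + 26} + 440 \left(- \frac{643}{399}\right) = \sqrt{31} + 440 \left(\left(-643\right) \frac{1}{399}\right) = \sqrt{31} + 440 \left(- \frac{643}{399}\right) = \sqrt{31} - \frac{282920}{399} = - \frac{282920}{399} + \sqrt{31}$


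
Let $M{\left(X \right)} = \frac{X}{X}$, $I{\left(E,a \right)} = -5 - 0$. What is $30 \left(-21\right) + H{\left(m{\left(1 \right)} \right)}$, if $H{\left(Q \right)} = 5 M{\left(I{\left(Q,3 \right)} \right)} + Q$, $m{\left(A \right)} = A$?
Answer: $-624$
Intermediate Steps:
$I{\left(E,a \right)} = -5$ ($I{\left(E,a \right)} = -5 + 0 = -5$)
$M{\left(X \right)} = 1$
$H{\left(Q \right)} = 5 + Q$ ($H{\left(Q \right)} = 5 \cdot 1 + Q = 5 + Q$)
$30 \left(-21\right) + H{\left(m{\left(1 \right)} \right)} = 30 \left(-21\right) + \left(5 + 1\right) = -630 + 6 = -624$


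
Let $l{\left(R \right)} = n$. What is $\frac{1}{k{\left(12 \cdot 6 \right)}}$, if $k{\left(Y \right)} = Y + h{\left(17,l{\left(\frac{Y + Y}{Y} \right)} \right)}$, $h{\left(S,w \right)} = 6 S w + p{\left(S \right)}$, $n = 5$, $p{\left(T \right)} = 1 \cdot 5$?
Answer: $\frac{1}{587} \approx 0.0017036$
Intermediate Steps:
$p{\left(T \right)} = 5$
$l{\left(R \right)} = 5$
$h{\left(S,w \right)} = 5 + 6 S w$ ($h{\left(S,w \right)} = 6 S w + 5 = 5 + 6 S w$)
$k{\left(Y \right)} = 515 + Y$ ($k{\left(Y \right)} = Y + \left(5 + 6 \cdot 17 \cdot 5\right) = Y + \left(5 + 510\right) = Y + 515 = 515 + Y$)
$\frac{1}{k{\left(12 \cdot 6 \right)}} = \frac{1}{515 + 12 \cdot 6} = \frac{1}{515 + 72} = \frac{1}{587}$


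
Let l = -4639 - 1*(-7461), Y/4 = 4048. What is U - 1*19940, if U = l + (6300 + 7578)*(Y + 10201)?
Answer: 366264936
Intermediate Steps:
Y = 16192 (Y = 4*4048 = 16192)
l = 2822 (l = -4639 + 7461 = 2822)
U = 366284876 (U = 2822 + (6300 + 7578)*(16192 + 10201) = 2822 + 13878*26393 = 2822 + 366282054 = 366284876)
U - 1*19940 = 366284876 - 1*19940 = 366284876 - 19940 = 366264936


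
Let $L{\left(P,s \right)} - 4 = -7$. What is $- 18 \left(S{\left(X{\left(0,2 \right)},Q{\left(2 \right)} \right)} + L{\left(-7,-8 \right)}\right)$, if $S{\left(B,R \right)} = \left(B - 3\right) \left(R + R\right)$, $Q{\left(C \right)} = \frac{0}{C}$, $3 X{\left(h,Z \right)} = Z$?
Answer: $54$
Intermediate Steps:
$X{\left(h,Z \right)} = \frac{Z}{3}$
$Q{\left(C \right)} = 0$
$L{\left(P,s \right)} = -3$ ($L{\left(P,s \right)} = 4 - 7 = -3$)
$S{\left(B,R \right)} = 2 R \left(-3 + B\right)$ ($S{\left(B,R \right)} = \left(-3 + B\right) 2 R = 2 R \left(-3 + B\right)$)
$- 18 \left(S{\left(X{\left(0,2 \right)},Q{\left(2 \right)} \right)} + L{\left(-7,-8 \right)}\right) = - 18 \left(2 \cdot 0 \left(-3 + \frac{1}{3} \cdot 2\right) - 3\right) = - 18 \left(2 \cdot 0 \left(-3 + \frac{2}{3}\right) - 3\right) = - 18 \left(2 \cdot 0 \left(- \frac{7}{3}\right) - 3\right) = - 18 \left(0 - 3\right) = \left(-18\right) \left(-3\right) = 54$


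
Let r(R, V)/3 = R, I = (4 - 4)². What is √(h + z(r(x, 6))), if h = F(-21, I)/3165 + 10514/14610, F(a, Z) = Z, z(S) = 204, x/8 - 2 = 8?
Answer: √10924459485/7305 ≈ 14.308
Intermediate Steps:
I = 0 (I = 0² = 0)
x = 80 (x = 16 + 8*8 = 16 + 64 = 80)
r(R, V) = 3*R
h = 5257/7305 (h = 0/3165 + 10514/14610 = 0*(1/3165) + 10514*(1/14610) = 0 + 5257/7305 = 5257/7305 ≈ 0.71964)
√(h + z(r(x, 6))) = √(5257/7305 + 204) = √(1495477/7305) = √10924459485/7305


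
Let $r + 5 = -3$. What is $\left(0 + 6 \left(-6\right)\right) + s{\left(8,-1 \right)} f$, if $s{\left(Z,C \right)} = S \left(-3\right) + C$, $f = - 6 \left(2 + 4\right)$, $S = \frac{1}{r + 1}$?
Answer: $- \frac{108}{7} \approx -15.429$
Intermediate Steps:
$r = -8$ ($r = -5 - 3 = -8$)
$S = - \frac{1}{7}$ ($S = \frac{1}{-8 + 1} = \frac{1}{-7} = - \frac{1}{7} \approx -0.14286$)
$f = -36$ ($f = \left(-6\right) 6 = -36$)
$s{\left(Z,C \right)} = \frac{3}{7} + C$ ($s{\left(Z,C \right)} = \left(- \frac{1}{7}\right) \left(-3\right) + C = \frac{3}{7} + C$)
$\left(0 + 6 \left(-6\right)\right) + s{\left(8,-1 \right)} f = \left(0 + 6 \left(-6\right)\right) + \left(\frac{3}{7} - 1\right) \left(-36\right) = \left(0 - 36\right) - - \frac{144}{7} = -36 + \frac{144}{7} = - \frac{108}{7}$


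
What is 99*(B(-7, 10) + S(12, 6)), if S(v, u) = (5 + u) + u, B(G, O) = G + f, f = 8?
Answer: 1782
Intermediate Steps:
B(G, O) = 8 + G (B(G, O) = G + 8 = 8 + G)
S(v, u) = 5 + 2*u
99*(B(-7, 10) + S(12, 6)) = 99*((8 - 7) + (5 + 2*6)) = 99*(1 + (5 + 12)) = 99*(1 + 17) = 99*18 = 1782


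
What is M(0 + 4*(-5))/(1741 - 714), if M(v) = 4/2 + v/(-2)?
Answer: 12/1027 ≈ 0.011685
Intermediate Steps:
M(v) = 2 - v/2 (M(v) = 4*(1/2) + v*(-1/2) = 2 - v/2)
M(0 + 4*(-5))/(1741 - 714) = (2 - (0 + 4*(-5))/2)/(1741 - 714) = (2 - (0 - 20)/2)/1027 = (2 - 1/2*(-20))/1027 = (2 + 10)/1027 = (1/1027)*12 = 12/1027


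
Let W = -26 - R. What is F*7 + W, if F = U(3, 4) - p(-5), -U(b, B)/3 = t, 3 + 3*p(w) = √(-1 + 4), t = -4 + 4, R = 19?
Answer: -38 - 7*√3/3 ≈ -42.041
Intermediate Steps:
t = 0
p(w) = -1 + √3/3 (p(w) = -1 + √(-1 + 4)/3 = -1 + √3/3)
W = -45 (W = -26 - 1*19 = -26 - 19 = -45)
U(b, B) = 0 (U(b, B) = -3*0 = 0)
F = 1 - √3/3 (F = 0 - (-1 + √3/3) = 0 + (1 - √3/3) = 1 - √3/3 ≈ 0.42265)
F*7 + W = (1 - √3/3)*7 - 45 = (7 - 7*√3/3) - 45 = -38 - 7*√3/3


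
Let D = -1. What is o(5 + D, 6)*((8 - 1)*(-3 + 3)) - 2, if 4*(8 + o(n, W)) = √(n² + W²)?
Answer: -2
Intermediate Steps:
o(n, W) = -8 + √(W² + n²)/4 (o(n, W) = -8 + √(n² + W²)/4 = -8 + √(W² + n²)/4)
o(5 + D, 6)*((8 - 1)*(-3 + 3)) - 2 = (-8 + √(6² + (5 - 1)²)/4)*((8 - 1)*(-3 + 3)) - 2 = (-8 + √(36 + 4²)/4)*(7*0) - 2 = (-8 + √(36 + 16)/4)*0 - 2 = (-8 + √52/4)*0 - 2 = (-8 + (2*√13)/4)*0 - 2 = (-8 + √13/2)*0 - 2 = 0 - 2 = -2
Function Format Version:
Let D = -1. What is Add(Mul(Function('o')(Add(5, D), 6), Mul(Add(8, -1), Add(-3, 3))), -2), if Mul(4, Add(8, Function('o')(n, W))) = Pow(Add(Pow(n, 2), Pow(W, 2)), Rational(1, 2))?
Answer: -2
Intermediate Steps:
Function('o')(n, W) = Add(-8, Mul(Rational(1, 4), Pow(Add(Pow(W, 2), Pow(n, 2)), Rational(1, 2)))) (Function('o')(n, W) = Add(-8, Mul(Rational(1, 4), Pow(Add(Pow(n, 2), Pow(W, 2)), Rational(1, 2)))) = Add(-8, Mul(Rational(1, 4), Pow(Add(Pow(W, 2), Pow(n, 2)), Rational(1, 2)))))
Add(Mul(Function('o')(Add(5, D), 6), Mul(Add(8, -1), Add(-3, 3))), -2) = Add(Mul(Add(-8, Mul(Rational(1, 4), Pow(Add(Pow(6, 2), Pow(Add(5, -1), 2)), Rational(1, 2)))), Mul(Add(8, -1), Add(-3, 3))), -2) = Add(Mul(Add(-8, Mul(Rational(1, 4), Pow(Add(36, Pow(4, 2)), Rational(1, 2)))), Mul(7, 0)), -2) = Add(Mul(Add(-8, Mul(Rational(1, 4), Pow(Add(36, 16), Rational(1, 2)))), 0), -2) = Add(Mul(Add(-8, Mul(Rational(1, 4), Pow(52, Rational(1, 2)))), 0), -2) = Add(Mul(Add(-8, Mul(Rational(1, 4), Mul(2, Pow(13, Rational(1, 2))))), 0), -2) = Add(Mul(Add(-8, Mul(Rational(1, 2), Pow(13, Rational(1, 2)))), 0), -2) = Add(0, -2) = -2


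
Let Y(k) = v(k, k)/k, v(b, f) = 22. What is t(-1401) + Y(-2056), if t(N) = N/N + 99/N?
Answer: 441015/480076 ≈ 0.91864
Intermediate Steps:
t(N) = 1 + 99/N
Y(k) = 22/k
t(-1401) + Y(-2056) = (99 - 1401)/(-1401) + 22/(-2056) = -1/1401*(-1302) + 22*(-1/2056) = 434/467 - 11/1028 = 441015/480076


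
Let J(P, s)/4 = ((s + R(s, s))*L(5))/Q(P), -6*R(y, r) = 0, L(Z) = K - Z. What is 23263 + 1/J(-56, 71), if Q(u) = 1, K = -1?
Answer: 39640151/1704 ≈ 23263.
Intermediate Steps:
L(Z) = -1 - Z
R(y, r) = 0 (R(y, r) = -⅙*0 = 0)
J(P, s) = -24*s (J(P, s) = 4*(((s + 0)*(-1 - 1*5))/1) = 4*((s*(-1 - 5))*1) = 4*((s*(-6))*1) = 4*(-6*s*1) = 4*(-6*s) = -24*s)
23263 + 1/J(-56, 71) = 23263 + 1/(-24*71) = 23263 + 1/(-1704) = 23263 - 1/1704 = 39640151/1704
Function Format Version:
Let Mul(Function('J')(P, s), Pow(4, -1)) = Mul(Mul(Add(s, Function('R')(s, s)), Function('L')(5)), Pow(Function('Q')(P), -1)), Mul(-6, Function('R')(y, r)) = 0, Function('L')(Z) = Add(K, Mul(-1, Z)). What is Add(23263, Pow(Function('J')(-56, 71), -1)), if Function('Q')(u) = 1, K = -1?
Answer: Rational(39640151, 1704) ≈ 23263.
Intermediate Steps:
Function('L')(Z) = Add(-1, Mul(-1, Z))
Function('R')(y, r) = 0 (Function('R')(y, r) = Mul(Rational(-1, 6), 0) = 0)
Function('J')(P, s) = Mul(-24, s) (Function('J')(P, s) = Mul(4, Mul(Mul(Add(s, 0), Add(-1, Mul(-1, 5))), Pow(1, -1))) = Mul(4, Mul(Mul(s, Add(-1, -5)), 1)) = Mul(4, Mul(Mul(s, -6), 1)) = Mul(4, Mul(Mul(-6, s), 1)) = Mul(4, Mul(-6, s)) = Mul(-24, s))
Add(23263, Pow(Function('J')(-56, 71), -1)) = Add(23263, Pow(Mul(-24, 71), -1)) = Add(23263, Pow(-1704, -1)) = Add(23263, Rational(-1, 1704)) = Rational(39640151, 1704)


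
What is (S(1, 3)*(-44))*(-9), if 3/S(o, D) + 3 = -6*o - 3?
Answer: -99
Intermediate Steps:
S(o, D) = 3/(-6 - 6*o) (S(o, D) = 3/(-3 + (-6*o - 3)) = 3/(-3 + (-3 - 6*o)) = 3/(-6 - 6*o))
(S(1, 3)*(-44))*(-9) = (-1/(2 + 2*1)*(-44))*(-9) = (-1/(2 + 2)*(-44))*(-9) = (-1/4*(-44))*(-9) = (-1*¼*(-44))*(-9) = -¼*(-44)*(-9) = 11*(-9) = -99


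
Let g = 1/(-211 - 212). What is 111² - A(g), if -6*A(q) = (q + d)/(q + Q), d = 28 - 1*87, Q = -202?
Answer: 3158389940/256341 ≈ 12321.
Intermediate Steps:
d = -59 (d = 28 - 87 = -59)
g = -1/423 (g = 1/(-423) = -1/423 ≈ -0.0023641)
A(q) = -(-59 + q)/(6*(-202 + q)) (A(q) = -(q - 59)/(6*(q - 202)) = -(-59 + q)/(6*(-202 + q)))
111² - A(g) = 111² - (59 - 1*(-1/423))/(6*(-202 - 1/423)) = 12321 - (59 + 1/423)/(6*(-85447/423)) = 12321 - (-423)*24958/(6*85447*423) = 12321 - 1*(-12479/256341) = 12321 + 12479/256341 = 3158389940/256341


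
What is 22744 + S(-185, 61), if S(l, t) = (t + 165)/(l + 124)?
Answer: 1387158/61 ≈ 22740.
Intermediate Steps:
S(l, t) = (165 + t)/(124 + l)
22744 + S(-185, 61) = 22744 + (165 + 61)/(124 - 185) = 22744 + 226/(-61) = 22744 - 1/61*226 = 22744 - 226/61 = 1387158/61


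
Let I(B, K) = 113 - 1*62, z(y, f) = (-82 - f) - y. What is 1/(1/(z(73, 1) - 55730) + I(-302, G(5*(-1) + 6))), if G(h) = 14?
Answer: 55886/2850185 ≈ 0.019608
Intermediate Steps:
z(y, f) = -82 - f - y
I(B, K) = 51 (I(B, K) = 113 - 62 = 51)
1/(1/(z(73, 1) - 55730) + I(-302, G(5*(-1) + 6))) = 1/(1/((-82 - 1*1 - 1*73) - 55730) + 51) = 1/(1/((-82 - 1 - 73) - 55730) + 51) = 1/(1/(-156 - 55730) + 51) = 1/(1/(-55886) + 51) = 1/(-1/55886 + 51) = 1/(2850185/55886) = 55886/2850185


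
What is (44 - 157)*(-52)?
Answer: 5876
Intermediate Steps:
(44 - 157)*(-52) = -113*(-52) = 5876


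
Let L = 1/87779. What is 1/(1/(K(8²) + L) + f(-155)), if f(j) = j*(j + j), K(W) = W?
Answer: 5617857/269938116629 ≈ 2.0812e-5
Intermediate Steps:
L = 1/87779 ≈ 1.1392e-5
f(j) = 2*j² (f(j) = j*(2*j) = 2*j²)
1/(1/(K(8²) + L) + f(-155)) = 1/(1/(8² + 1/87779) + 2*(-155)²) = 1/(1/(64 + 1/87779) + 2*24025) = 1/(1/(5617857/87779) + 48050) = 1/(87779/5617857 + 48050) = 1/(269938116629/5617857) = 5617857/269938116629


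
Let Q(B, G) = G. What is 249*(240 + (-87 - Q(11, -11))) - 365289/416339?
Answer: 17001254115/416339 ≈ 40835.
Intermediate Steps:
249*(240 + (-87 - Q(11, -11))) - 365289/416339 = 249*(240 + (-87 - 1*(-11))) - 365289/416339 = 249*(240 + (-87 + 11)) - 365289*1/416339 = 249*(240 - 76) - 365289/416339 = 249*164 - 365289/416339 = 40836 - 365289/416339 = 17001254115/416339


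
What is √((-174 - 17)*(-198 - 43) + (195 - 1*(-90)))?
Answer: 2*√11579 ≈ 215.21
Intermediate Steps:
√((-174 - 17)*(-198 - 43) + (195 - 1*(-90))) = √(-191*(-241) + (195 + 90)) = √(46031 + 285) = √46316 = 2*√11579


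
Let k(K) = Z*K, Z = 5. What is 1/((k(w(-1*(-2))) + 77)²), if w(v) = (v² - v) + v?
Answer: 1/9409 ≈ 0.00010628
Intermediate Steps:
w(v) = v²
k(K) = 5*K
1/((k(w(-1*(-2))) + 77)²) = 1/((5*(-1*(-2))² + 77)²) = 1/((5*2² + 77)²) = 1/((5*4 + 77)²) = 1/((20 + 77)²) = 1/(97²) = 1/9409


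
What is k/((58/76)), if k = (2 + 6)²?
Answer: 2432/29 ≈ 83.862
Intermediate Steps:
k = 64 (k = 8² = 64)
k/((58/76)) = 64/((58/76)) = 64/((58*(1/76))) = 64/(29/38) = 64*(38/29) = 2432/29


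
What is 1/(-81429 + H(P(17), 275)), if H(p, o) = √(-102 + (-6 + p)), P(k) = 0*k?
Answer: -27143/2210227383 - 2*I*√3/2210227383 ≈ -1.2281e-5 - 1.5673e-9*I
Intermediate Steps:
P(k) = 0
H(p, o) = √(-108 + p)
1/(-81429 + H(P(17), 275)) = 1/(-81429 + √(-108 + 0)) = 1/(-81429 + √(-108)) = 1/(-81429 + 6*I*√3)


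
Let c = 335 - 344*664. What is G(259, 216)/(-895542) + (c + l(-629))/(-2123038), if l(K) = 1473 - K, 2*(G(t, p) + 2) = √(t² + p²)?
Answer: 101188965847/950634848298 - 13*√673/1791084 ≈ 0.10626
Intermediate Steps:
G(t, p) = -2 + √(p² + t²)/2 (G(t, p) = -2 + √(t² + p²)/2 = -2 + √(p² + t²)/2)
c = -228081 (c = 335 - 228416 = -228081)
G(259, 216)/(-895542) + (c + l(-629))/(-2123038) = (-2 + √(216² + 259²)/2)/(-895542) + (-228081 + (1473 - 1*(-629)))/(-2123038) = (-2 + √(46656 + 67081)/2)*(-1/895542) + (-228081 + (1473 + 629))*(-1/2123038) = (-2 + √113737/2)*(-1/895542) + (-228081 + 2102)*(-1/2123038) = (-2 + (13*√673)/2)*(-1/895542) - 225979*(-1/2123038) = (-2 + 13*√673/2)*(-1/895542) + 225979/2123038 = (1/447771 - 13*√673/1791084) + 225979/2123038 = 101188965847/950634848298 - 13*√673/1791084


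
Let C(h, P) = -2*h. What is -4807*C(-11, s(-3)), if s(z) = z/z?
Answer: -105754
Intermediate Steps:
s(z) = 1
-4807*C(-11, s(-3)) = -(-9614)*(-11) = -4807*22 = -105754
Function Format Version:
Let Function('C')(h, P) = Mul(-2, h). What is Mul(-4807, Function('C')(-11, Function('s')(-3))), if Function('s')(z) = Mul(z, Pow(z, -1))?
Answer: -105754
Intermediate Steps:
Function('s')(z) = 1
Mul(-4807, Function('C')(-11, Function('s')(-3))) = Mul(-4807, Mul(-2, -11)) = Mul(-4807, 22) = -105754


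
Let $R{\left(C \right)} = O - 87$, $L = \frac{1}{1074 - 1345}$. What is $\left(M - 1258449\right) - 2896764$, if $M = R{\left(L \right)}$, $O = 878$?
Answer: $-4154422$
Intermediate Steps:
$L = - \frac{1}{271}$ ($L = \frac{1}{-271} = - \frac{1}{271} \approx -0.00369$)
$R{\left(C \right)} = 791$ ($R{\left(C \right)} = 878 - 87 = 791$)
$M = 791$
$\left(M - 1258449\right) - 2896764 = \left(791 - 1258449\right) - 2896764 = -1257658 - 2896764 = -4154422$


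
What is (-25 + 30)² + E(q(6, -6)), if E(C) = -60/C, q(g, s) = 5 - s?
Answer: 215/11 ≈ 19.545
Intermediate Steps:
(-25 + 30)² + E(q(6, -6)) = (-25 + 30)² - 60/(5 - 1*(-6)) = 5² - 60/(5 + 6) = 25 - 60/11 = 215/11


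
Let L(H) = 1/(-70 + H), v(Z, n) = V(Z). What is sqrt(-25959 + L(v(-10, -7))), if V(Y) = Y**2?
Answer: I*sqrt(23363070)/30 ≈ 161.12*I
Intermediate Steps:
v(Z, n) = Z**2
sqrt(-25959 + L(v(-10, -7))) = sqrt(-25959 + 1/(-70 + (-10)**2)) = sqrt(-25959 + 1/(-70 + 100)) = sqrt(-25959 + 1/30) = sqrt(-778769/30) = I*sqrt(23363070)/30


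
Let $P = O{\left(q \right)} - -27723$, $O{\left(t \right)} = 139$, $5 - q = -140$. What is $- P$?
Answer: $-27862$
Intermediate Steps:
$q = 145$ ($q = 5 - -140 = 5 + 140 = 145$)
$P = 27862$ ($P = 139 - -27723 = 139 + 27723 = 27862$)
$- P = \left(-1\right) 27862 = -27862$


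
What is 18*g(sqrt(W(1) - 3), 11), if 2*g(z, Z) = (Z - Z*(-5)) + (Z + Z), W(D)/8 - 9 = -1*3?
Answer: 792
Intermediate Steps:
W(D) = 48 (W(D) = 72 + 8*(-1*3) = 72 + 8*(-3) = 72 - 24 = 48)
g(z, Z) = 4*Z (g(z, Z) = ((Z - Z*(-5)) + (Z + Z))/2 = ((Z - (-5)*Z) + 2*Z)/2 = ((Z + 5*Z) + 2*Z)/2 = (6*Z + 2*Z)/2 = (8*Z)/2 = 4*Z)
18*g(sqrt(W(1) - 3), 11) = 18*(4*11) = 18*44 = 792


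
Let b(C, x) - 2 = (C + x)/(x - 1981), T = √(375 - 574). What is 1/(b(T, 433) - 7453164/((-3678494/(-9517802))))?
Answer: -39081325655806083820131579/753661862884843948315429265312678 + 1309155026952483*I*√199/753661862884843948315429265312678 ≈ -5.1855e-8 + 2.4504e-17*I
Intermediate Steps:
T = I*√199 (T = √(-199) = I*√199 ≈ 14.107*I)
b(C, x) = 2 + (C + x)/(-1981 + x) (b(C, x) = 2 + (C + x)/(x - 1981) = 2 + (C + x)/(-1981 + x))
1/(b(T, 433) - 7453164/((-3678494/(-9517802)))) = 1/((-3962 + I*√199 + 3*433)/(-1981 + 433) - 7453164/((-3678494/(-9517802)))) = 1/((-3962 + I*√199 + 1299)/(-1548) - 7453164/((-3678494*(-1/9517802)))) = 1/(-(-2663 + I*√199)/1548 - 7453164/1839247/4758901) = 1/((2663/1548 - I*√199/1548) - 7453164*4758901/1839247) = 1/((2663/1548 - I*√199/1548) - 35468869612764/1839247) = 1/(-54905805262643911/2847154356 - I*√199/1548)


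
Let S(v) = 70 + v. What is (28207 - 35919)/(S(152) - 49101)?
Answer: 7712/48879 ≈ 0.15778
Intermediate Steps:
(28207 - 35919)/(S(152) - 49101) = (28207 - 35919)/((70 + 152) - 49101) = -7712/(222 - 49101) = -7712/(-48879) = -7712*(-1/48879) = 7712/48879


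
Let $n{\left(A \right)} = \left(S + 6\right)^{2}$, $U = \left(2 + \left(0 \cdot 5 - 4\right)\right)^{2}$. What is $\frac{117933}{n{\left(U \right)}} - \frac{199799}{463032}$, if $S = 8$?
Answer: $\frac{13641898063}{22688568} \approx 601.27$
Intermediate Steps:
$U = 4$ ($U = \left(2 + \left(0 - 4\right)\right)^{2} = \left(2 - 4\right)^{2} = \left(-2\right)^{2} = 4$)
$n{\left(A \right)} = 196$ ($n{\left(A \right)} = \left(8 + 6\right)^{2} = 14^{2} = 196$)
$\frac{117933}{n{\left(U \right)}} - \frac{199799}{463032} = \frac{117933}{196} - \frac{199799}{463032} = \frac{13641898063}{22688568}$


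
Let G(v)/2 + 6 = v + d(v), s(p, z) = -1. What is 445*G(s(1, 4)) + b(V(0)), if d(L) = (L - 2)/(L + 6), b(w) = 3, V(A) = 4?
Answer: -6761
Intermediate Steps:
d(L) = (-2 + L)/(6 + L)
G(v) = -12 + 2*v + 2*(-2 + v)/(6 + v) (G(v) = -12 + 2*(v + (-2 + v)/(6 + v)) = -12 + (2*v + 2*(-2 + v)/(6 + v)) = -12 + 2*v + 2*(-2 + v)/(6 + v))
445*G(s(1, 4)) + b(V(0)) = 445*(2*(-38 - 1 + (-1)²)/(6 - 1)) + 3 = 445*(2*(-38 - 1 + 1)/5) + 3 = 445*(2*(⅕)*(-38)) + 3 = 445*(-76/5) + 3 = -6764 + 3 = -6761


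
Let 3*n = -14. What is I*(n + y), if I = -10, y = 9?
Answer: -130/3 ≈ -43.333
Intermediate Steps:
n = -14/3 (n = (⅓)*(-14) = -14/3 ≈ -4.6667)
I*(n + y) = -10*(-14/3 + 9) = -10*13/3 = -130/3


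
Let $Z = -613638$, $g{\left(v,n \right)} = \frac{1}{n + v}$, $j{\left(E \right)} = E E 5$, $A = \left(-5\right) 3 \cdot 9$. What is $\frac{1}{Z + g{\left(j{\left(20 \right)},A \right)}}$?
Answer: $- \frac{1865}{1144434869} \approx -1.6296 \cdot 10^{-6}$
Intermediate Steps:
$A = -135$ ($A = \left(-15\right) 9 = -135$)
$j{\left(E \right)} = 5 E^{2}$ ($j{\left(E \right)} = E^{2} \cdot 5 = 5 E^{2}$)
$\frac{1}{Z + g{\left(j{\left(20 \right)},A \right)}} = \frac{1}{-613638 + \frac{1}{-135 + 5 \cdot 20^{2}}} = \frac{1}{-613638 + \frac{1}{-135 + 5 \cdot 400}} = \frac{1}{-613638 + \frac{1}{-135 + 2000}} = \frac{1}{-613638 + \frac{1}{1865}} = \frac{1}{- \frac{1144434869}{1865}} = - \frac{1865}{1144434869}$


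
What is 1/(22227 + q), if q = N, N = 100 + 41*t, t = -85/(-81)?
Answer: 81/1811972 ≈ 4.4703e-5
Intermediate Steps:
t = 85/81 (t = -85*(-1/81) = 85/81 ≈ 1.0494)
N = 11585/81 (N = 100 + 41*(85/81) = 100 + 3485/81 = 11585/81 ≈ 143.02)
q = 11585/81 ≈ 143.02
1/(22227 + q) = 1/(22227 + 11585/81) = 1/(1811972/81) = 81/1811972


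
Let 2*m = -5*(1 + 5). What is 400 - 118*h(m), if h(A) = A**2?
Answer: -26150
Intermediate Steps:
m = -15 (m = (-5*(1 + 5))/2 = (-5*6)/2 = (1/2)*(-30) = -15)
400 - 118*h(m) = 400 - 118*(-15)**2 = 400 - 118*225 = 400 - 26550 = -26150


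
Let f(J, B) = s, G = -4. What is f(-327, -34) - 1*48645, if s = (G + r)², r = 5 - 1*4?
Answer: -48636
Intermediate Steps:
r = 1 (r = 5 - 4 = 1)
s = 9 (s = (-4 + 1)² = (-3)² = 9)
f(J, B) = 9
f(-327, -34) - 1*48645 = 9 - 1*48645 = 9 - 48645 = -48636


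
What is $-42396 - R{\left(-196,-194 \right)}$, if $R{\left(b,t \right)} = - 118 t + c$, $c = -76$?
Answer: $-65212$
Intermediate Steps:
$R{\left(b,t \right)} = -76 - 118 t$ ($R{\left(b,t \right)} = - 118 t - 76 = -76 - 118 t$)
$-42396 - R{\left(-196,-194 \right)} = -42396 - \left(-76 - -22892\right) = -42396 - \left(-76 + 22892\right) = -42396 - 22816 = -65212$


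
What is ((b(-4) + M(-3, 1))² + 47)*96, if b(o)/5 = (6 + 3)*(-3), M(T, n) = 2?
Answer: 1702656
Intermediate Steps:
b(o) = -135 (b(o) = 5*((6 + 3)*(-3)) = 5*(9*(-3)) = 5*(-27) = -135)
((b(-4) + M(-3, 1))² + 47)*96 = ((-135 + 2)² + 47)*96 = ((-133)² + 47)*96 = (17689 + 47)*96 = 17736*96 = 1702656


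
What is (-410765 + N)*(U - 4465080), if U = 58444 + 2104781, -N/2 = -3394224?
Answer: -14680501501965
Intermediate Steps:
N = 6788448 (N = -2*(-3394224) = 6788448)
U = 2163225
(-410765 + N)*(U - 4465080) = (-410765 + 6788448)*(2163225 - 4465080) = 6377683*(-2301855) = -14680501501965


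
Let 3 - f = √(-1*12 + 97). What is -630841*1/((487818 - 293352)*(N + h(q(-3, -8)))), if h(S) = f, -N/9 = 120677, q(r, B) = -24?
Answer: 22838336723/7646347943610833 - 630841*√85/229390438308324990 ≈ 2.9868e-6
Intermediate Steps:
N = -1086093 (N = -9*120677 = -1086093)
f = 3 - √85 (f = 3 - √(-1*12 + 97) = 3 - √(-12 + 97) = 3 - √85 ≈ -6.2195)
h(S) = 3 - √85
-630841*1/((487818 - 293352)*(N + h(q(-3, -8)))) = -630841*1/((-1086093 + (3 - √85))*(487818 - 293352)) = -630841*1/(194466*(-1086090 - √85)) = -630841/(-211207577940 - 194466*√85)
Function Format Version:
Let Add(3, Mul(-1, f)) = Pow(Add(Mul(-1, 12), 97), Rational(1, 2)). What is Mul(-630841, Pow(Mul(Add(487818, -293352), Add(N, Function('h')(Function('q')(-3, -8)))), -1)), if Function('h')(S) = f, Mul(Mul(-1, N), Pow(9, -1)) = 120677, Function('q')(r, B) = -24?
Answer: Add(Rational(22838336723, 7646347943610833), Mul(Rational(-630841, 229390438308324990), Pow(85, Rational(1, 2)))) ≈ 2.9868e-6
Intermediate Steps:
N = -1086093 (N = Mul(-9, 120677) = -1086093)
f = Add(3, Mul(-1, Pow(85, Rational(1, 2)))) (f = Add(3, Mul(-1, Pow(Add(Mul(-1, 12), 97), Rational(1, 2)))) = Add(3, Mul(-1, Pow(Add(-12, 97), Rational(1, 2)))) = Add(3, Mul(-1, Pow(85, Rational(1, 2)))) ≈ -6.2195)
Function('h')(S) = Add(3, Mul(-1, Pow(85, Rational(1, 2))))
Mul(-630841, Pow(Mul(Add(487818, -293352), Add(N, Function('h')(Function('q')(-3, -8)))), -1)) = Mul(-630841, Pow(Mul(Add(487818, -293352), Add(-1086093, Add(3, Mul(-1, Pow(85, Rational(1, 2)))))), -1)) = Mul(-630841, Pow(Mul(194466, Add(-1086090, Mul(-1, Pow(85, Rational(1, 2))))), -1)) = Mul(-630841, Pow(Add(-211207577940, Mul(-194466, Pow(85, Rational(1, 2)))), -1))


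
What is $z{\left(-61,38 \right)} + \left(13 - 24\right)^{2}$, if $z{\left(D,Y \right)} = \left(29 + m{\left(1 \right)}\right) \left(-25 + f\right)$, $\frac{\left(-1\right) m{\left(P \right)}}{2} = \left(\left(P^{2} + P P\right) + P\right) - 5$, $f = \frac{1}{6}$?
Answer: $- \frac{1397}{2} \approx -698.5$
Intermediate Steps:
$f = \frac{1}{6} \approx 0.16667$
$m{\left(P \right)} = 10 - 4 P^{2} - 2 P$ ($m{\left(P \right)} = - 2 \left(\left(\left(P^{2} + P P\right) + P\right) - 5\right) = - 2 \left(\left(\left(P^{2} + P^{2}\right) + P\right) - 5\right) = - 2 \left(\left(2 P^{2} + P\right) - 5\right) = - 2 \left(\left(P + 2 P^{2}\right) - 5\right) = - 2 \left(-5 + P + 2 P^{2}\right) = 10 - 4 P^{2} - 2 P$)
$z{\left(D,Y \right)} = - \frac{1639}{2}$ ($z{\left(D,Y \right)} = \left(29 - \left(-8 + 4\right)\right) \left(-25 + \frac{1}{6}\right) = \left(29 - -4\right) \left(- \frac{149}{6}\right) = \left(29 + 4\right) \left(- \frac{149}{6}\right) = 33 \left(- \frac{149}{6}\right) = - \frac{1639}{2}$)
$z{\left(-61,38 \right)} + \left(13 - 24\right)^{2} = - \frac{1639}{2} + \left(13 - 24\right)^{2} = - \frac{1639}{2} + \left(-11\right)^{2} = - \frac{1639}{2} + 121 = - \frac{1397}{2}$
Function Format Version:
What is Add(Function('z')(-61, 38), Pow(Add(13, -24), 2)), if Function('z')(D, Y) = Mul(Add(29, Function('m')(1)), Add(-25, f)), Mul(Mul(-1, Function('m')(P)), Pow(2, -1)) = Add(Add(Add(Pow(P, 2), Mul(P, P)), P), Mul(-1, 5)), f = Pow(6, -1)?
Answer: Rational(-1397, 2) ≈ -698.50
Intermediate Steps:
f = Rational(1, 6) ≈ 0.16667
Function('m')(P) = Add(10, Mul(-4, Pow(P, 2)), Mul(-2, P)) (Function('m')(P) = Mul(-2, Add(Add(Add(Pow(P, 2), Mul(P, P)), P), Mul(-1, 5))) = Mul(-2, Add(Add(Add(Pow(P, 2), Pow(P, 2)), P), -5)) = Mul(-2, Add(Add(Mul(2, Pow(P, 2)), P), -5)) = Mul(-2, Add(Add(P, Mul(2, Pow(P, 2))), -5)) = Mul(-2, Add(-5, P, Mul(2, Pow(P, 2)))) = Add(10, Mul(-4, Pow(P, 2)), Mul(-2, P)))
Function('z')(D, Y) = Rational(-1639, 2) (Function('z')(D, Y) = Mul(Add(29, Add(10, Mul(-4, Pow(1, 2)), Mul(-2, 1))), Add(-25, Rational(1, 6))) = Mul(Add(29, Add(10, Mul(-4, 1), -2)), Rational(-149, 6)) = Mul(Add(29, Add(10, -4, -2)), Rational(-149, 6)) = Mul(Add(29, 4), Rational(-149, 6)) = Mul(33, Rational(-149, 6)) = Rational(-1639, 2))
Add(Function('z')(-61, 38), Pow(Add(13, -24), 2)) = Add(Rational(-1639, 2), Pow(Add(13, -24), 2)) = Add(Rational(-1639, 2), Pow(-11, 2)) = Add(Rational(-1639, 2), 121) = Rational(-1397, 2)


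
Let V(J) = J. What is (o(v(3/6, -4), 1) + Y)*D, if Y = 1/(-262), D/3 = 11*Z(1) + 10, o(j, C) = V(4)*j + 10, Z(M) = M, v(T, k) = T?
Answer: 198009/262 ≈ 755.76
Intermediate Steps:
o(j, C) = 10 + 4*j (o(j, C) = 4*j + 10 = 10 + 4*j)
D = 63 (D = 3*(11*1 + 10) = 3*(11 + 10) = 3*21 = 63)
Y = -1/262 ≈ -0.0038168
(o(v(3/6, -4), 1) + Y)*D = ((10 + 4*(3/6)) - 1/262)*63 = ((10 + 4*(3*(⅙))) - 1/262)*63 = ((10 + 4*(½)) - 1/262)*63 = ((10 + 2) - 1/262)*63 = (12 - 1/262)*63 = (3143/262)*63 = 198009/262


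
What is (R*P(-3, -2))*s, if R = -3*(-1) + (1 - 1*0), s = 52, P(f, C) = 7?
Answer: 1456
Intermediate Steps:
R = 4 (R = 3 + (1 + 0) = 3 + 1 = 4)
(R*P(-3, -2))*s = (4*7)*52 = 28*52 = 1456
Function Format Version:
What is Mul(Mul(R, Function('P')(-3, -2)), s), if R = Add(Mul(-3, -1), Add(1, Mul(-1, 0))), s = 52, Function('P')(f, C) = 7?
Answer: 1456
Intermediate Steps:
R = 4 (R = Add(3, Add(1, 0)) = Add(3, 1) = 4)
Mul(Mul(R, Function('P')(-3, -2)), s) = Mul(Mul(4, 7), 52) = Mul(28, 52) = 1456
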